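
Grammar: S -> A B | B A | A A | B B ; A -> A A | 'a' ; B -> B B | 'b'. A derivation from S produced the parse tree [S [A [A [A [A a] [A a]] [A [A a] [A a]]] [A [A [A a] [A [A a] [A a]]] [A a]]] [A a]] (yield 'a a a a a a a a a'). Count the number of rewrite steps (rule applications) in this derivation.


Every bracketed nonterminal node [X ...] in the tree is produced by exactly one rule application.
Reading the tree off as a leftmost derivation:
  Step 1: S  =>  A A   (applied S -> A A)
  Step 2: A A  =>  A A A   (applied A -> A A)
  Step 3: A A A  =>  A A A A   (applied A -> A A)
  Step 4: A A A A  =>  A A A A A   (applied A -> A A)
  Step 5: A A A A A  =>  a A A A A   (applied A -> a)
  Step 6: a A A A A  =>  a a A A A   (applied A -> a)
  Step 7: a a A A A  =>  a a A A A A   (applied A -> A A)
  Step 8: a a A A A A  =>  a a a A A A   (applied A -> a)
  Step 9: a a a A A A  =>  a a a a A A   (applied A -> a)
  Step 10: a a a a A A  =>  a a a a A A A   (applied A -> A A)
  Step 11: a a a a A A A  =>  a a a a A A A A   (applied A -> A A)
  Step 12: a a a a A A A A  =>  a a a a a A A A   (applied A -> a)
  Step 13: a a a a a A A A  =>  a a a a a A A A A   (applied A -> A A)
  Step 14: a a a a a A A A A  =>  a a a a a a A A A   (applied A -> a)
  Step 15: a a a a a a A A A  =>  a a a a a a a A A   (applied A -> a)
  Step 16: a a a a a a a A A  =>  a a a a a a a a A   (applied A -> a)
  Step 17: a a a a a a a a A  =>  a a a a a a a a a   (applied A -> a)
Final yield: a a a a a a a a a
Total rewrite steps: 17

17


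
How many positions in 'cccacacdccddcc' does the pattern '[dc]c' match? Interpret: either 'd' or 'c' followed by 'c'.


Pattern: [dc]c means either 'd' or 'c' followed by 'c'.
Scanning 'cccacacdccddcc' position-by-position:
  Pos 0: window 'cc' -> MATCH
  Pos 1: window 'cc' -> MATCH
  Pos 2: window 'ca' -> no
  Pos 3: window 'ac' -> no
  Pos 4: window 'ca' -> no
  Pos 5: window 'ac' -> no
  Pos 6: window 'cd' -> no
  Pos 7: window 'dc' -> MATCH
  Pos 8: window 'cc' -> MATCH
  Pos 9: window 'cd' -> no
  Pos 10: window 'dd' -> no
  Pos 11: window 'dc' -> MATCH
  Pos 12: window 'cc' -> MATCH
  Pos 13: window 'c' -> no
Total matches: 6

6


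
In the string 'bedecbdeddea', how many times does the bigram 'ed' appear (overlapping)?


Scanning 'bedecbdeddea' for bigram 'ed':
  Position 0: 'be' -> no
  Position 1: 'ed' -> MATCH
  Position 2: 'de' -> no
  Position 3: 'ec' -> no
  Position 4: 'cb' -> no
  Position 5: 'bd' -> no
  Position 6: 'de' -> no
  Position 7: 'ed' -> MATCH
  Position 8: 'dd' -> no
  Position 9: 'de' -> no
  Position 10: 'ea' -> no
Total matches: 2

2


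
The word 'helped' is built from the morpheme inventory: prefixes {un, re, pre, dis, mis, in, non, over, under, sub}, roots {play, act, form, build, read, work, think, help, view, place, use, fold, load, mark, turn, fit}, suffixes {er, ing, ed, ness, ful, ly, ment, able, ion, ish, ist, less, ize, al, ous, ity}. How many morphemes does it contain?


Segmenting 'helped' against the inventory:
  'help' -> root (morpheme 1)
  'ed' -> suffix (morpheme 2)
Total morphemes: 2

2


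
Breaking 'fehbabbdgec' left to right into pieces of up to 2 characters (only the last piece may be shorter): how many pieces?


'fehbabbdgec' has 11 characters.
Chunking with max size 2:
  Chunk 1: 'fe' (positions 0-1)
  Chunk 2: 'hb' (positions 2-3)
  Chunk 3: 'ab' (positions 4-5)
  Chunk 4: 'bd' (positions 6-7)
  Chunk 5: 'ge' (positions 8-9)
  Chunk 6: 'c' (positions 10-10)
Total chunks: ceil(11 / 2) = 6

6


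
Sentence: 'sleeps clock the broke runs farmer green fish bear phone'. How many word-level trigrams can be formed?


Word trigrams from [10] words:
  Trigram 1: (sleeps clock the)
  Trigram 2: (clock the broke)
  Trigram 3: (the broke runs)
  Trigram 4: (broke runs farmer)
  Trigram 5: (runs farmer green)
  Trigram 6: (farmer green fish)
  Trigram 7: (green fish bear)
  Trigram 8: (fish bear phone)
Total word trigrams: 10 - 2 = 8

8


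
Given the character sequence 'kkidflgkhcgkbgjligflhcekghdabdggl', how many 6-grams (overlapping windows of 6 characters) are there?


String 'kkidflgkhcgkbgjligflhcekghdabdggl' has length L = 33.
Number of overlapping n-grams = L - n + 1
Substituting: 33 - 6 + 1 = 28

28


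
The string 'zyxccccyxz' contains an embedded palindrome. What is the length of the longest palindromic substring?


Scanning 'zyxccccyxz' for palindromic substrings.
Substring at positions 3-6: 'cccc'.
Check: reverse('cccc') = 'cccc' -> palindrome confirmed.
Neighbouring characters ('x' / 'y') break symmetry, so it cannot extend further.
No longer palindromic substring exists; longest length = 4

4


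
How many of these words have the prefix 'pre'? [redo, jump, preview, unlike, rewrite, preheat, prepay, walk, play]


Checking each word for prefix 'pre':
  'redo' -> no (count: 0)
  'jump' -> no (count: 0)
  'preview' -> YES, starts with 'pre' (count: 1)
  'unlike' -> no (count: 1)
  'rewrite' -> no (count: 1)
  'preheat' -> YES, starts with 'pre' (count: 2)
  'prepay' -> YES, starts with 'pre' (count: 3)
  'walk' -> no (count: 3)
  'play' -> no (count: 3)
Total with prefix 'pre': 3

3


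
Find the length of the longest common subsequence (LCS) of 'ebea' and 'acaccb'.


DP table for LCS of 'ebea' and 'acaccb':
       a  c  a  c  c  b
    0  0  0  0  0  0  0
  e 0  0  0  0  0  0  0
  b 0  0  0  0  0  0  1
  e 0  0  0  0  0  0  1
  a 0  1  1  1  1  1  1
LCS: 'b'
LCS length = 1

1


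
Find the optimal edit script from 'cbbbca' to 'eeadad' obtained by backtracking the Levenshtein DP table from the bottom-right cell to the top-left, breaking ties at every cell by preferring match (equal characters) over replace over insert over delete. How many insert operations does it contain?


Edit distance = 6. Backtracking from cell (6, 6) with preference match > replace > insert > delete,
then listing the resulting alignment 'cbbbca' -> 'eeadad' left to right:
  Step 1: replace c->e
  Step 2: replace b->e
  Step 3: replace b->a
  Step 4: replace b->d
  Step 5: replace c->a
  Step 6: replace a->d
Total insertions: 0

0


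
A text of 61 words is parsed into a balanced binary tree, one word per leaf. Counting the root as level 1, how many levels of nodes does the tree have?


In a balanced binary tree with n leaves the deepest leaf is ceil(log2(n)) edges below the root,
so counting node levels inclusive of root and leaves gives ceil(log2(n)) + 1 levels.
log2(61) = 5.9307
ceil(5.9307) = 6
levels = 6 + 1 = 7

7


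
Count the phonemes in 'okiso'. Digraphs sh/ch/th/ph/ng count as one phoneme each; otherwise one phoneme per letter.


Parsing 'okiso' greedily, digraphs first:
  'o' -> vowel phoneme (phonemes so far: 1)
  'k' -> consonant phoneme (phonemes so far: 2)
  'i' -> vowel phoneme (phonemes so far: 3)
  's' -> consonant phoneme (phonemes so far: 4)
  'o' -> vowel phoneme (phonemes so far: 5)
Total phonemes: 5

5


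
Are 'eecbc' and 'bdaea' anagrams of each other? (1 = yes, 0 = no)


Sort characters of 'eecbc': 'bccee'
Sort characters of 'bdaea': 'aabde'
Sorted forms differ -> they are NOT anagrams
Result: 0

0


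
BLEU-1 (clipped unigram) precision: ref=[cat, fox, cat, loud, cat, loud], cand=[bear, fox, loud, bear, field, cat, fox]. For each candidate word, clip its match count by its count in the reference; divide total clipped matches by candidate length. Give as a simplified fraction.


Reference word counts: {'cat': 3, 'fox': 1, 'loud': 2}
Checking each candidate word (with clipping):
  'bear' -> not in reference -> no match (matches: 0)
  'fox' -> in reference (ref count 1, used 1/1) -> match (matches: 1)
  'loud' -> in reference (ref count 2, used 1/2) -> match (matches: 2)
  'bear' -> not in reference -> no match (matches: 2)
  'field' -> not in reference -> no match (matches: 2)
  'cat' -> in reference (ref count 3, used 1/3) -> match (matches: 3)
  'fox' -> ref count 1 already used up (1/1) -> clipped, no match (matches: 3)
Clipped matches: 3, Candidate length: 7
Precision = 3/7

3/7


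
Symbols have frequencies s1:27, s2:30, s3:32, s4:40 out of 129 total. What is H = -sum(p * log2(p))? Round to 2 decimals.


Computing entropy H = -sum(p_i * log2(p_i)):
  s1: p = 27/129 = 0.2093, -p*log2(p) = 0.4723
  s2: p = 30/129 = 0.2326, -p*log2(p) = 0.4894
  s3: p = 32/129 = 0.2481, -p*log2(p) = 0.4989
  s4: p = 40/129 = 0.3101, -p*log2(p) = 0.5238
H = sum of terms = 1.9844
Rounded to 2 decimals: 1.98

1.98


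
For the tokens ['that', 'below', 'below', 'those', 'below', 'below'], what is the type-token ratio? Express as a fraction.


Tokens: 6
Unique types: ('below', 'that', 'those') = 3
TTR = 3/6
Simplify: divide both by 3 -> 1/2
TTR = 1/2

1/2


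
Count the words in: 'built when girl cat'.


Counting words by splitting on spaces:
  Word 1: 'built'
  Word 2: 'when'
  Word 3: 'girl'
  Word 4: 'cat'
Total words: 4

4


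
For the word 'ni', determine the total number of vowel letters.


Scanning each character of 'ni':
  Position 1: 'n' -> consonant (running count: 0)
  Position 2: 'i' -> vowel (running count: 1)
Total vowels: 1

1


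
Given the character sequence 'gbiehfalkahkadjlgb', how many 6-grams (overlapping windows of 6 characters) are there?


String 'gbiehfalkahkadjlgb' has length L = 18.
Number of overlapping n-grams = L - n + 1
Substituting: 18 - 6 + 1 = 13

13


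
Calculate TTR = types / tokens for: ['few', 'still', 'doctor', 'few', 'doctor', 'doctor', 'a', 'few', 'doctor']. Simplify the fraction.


Tokens: 9
Unique types: ('a', 'doctor', 'few', 'still') = 4
TTR = 4/9
Already in lowest terms.

4/9


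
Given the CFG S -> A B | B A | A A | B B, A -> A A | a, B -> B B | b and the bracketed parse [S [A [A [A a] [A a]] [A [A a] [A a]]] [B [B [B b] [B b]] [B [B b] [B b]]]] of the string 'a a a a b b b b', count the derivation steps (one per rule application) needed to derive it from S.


Every bracketed nonterminal node [X ...] in the tree is produced by exactly one rule application.
Reading the tree off as a leftmost derivation:
  Step 1: S  =>  A B   (applied S -> A B)
  Step 2: A B  =>  A A B   (applied A -> A A)
  Step 3: A A B  =>  A A A B   (applied A -> A A)
  Step 4: A A A B  =>  a A A B   (applied A -> a)
  Step 5: a A A B  =>  a a A B   (applied A -> a)
  Step 6: a a A B  =>  a a A A B   (applied A -> A A)
  Step 7: a a A A B  =>  a a a A B   (applied A -> a)
  Step 8: a a a A B  =>  a a a a B   (applied A -> a)
  Step 9: a a a a B  =>  a a a a B B   (applied B -> B B)
  Step 10: a a a a B B  =>  a a a a B B B   (applied B -> B B)
  Step 11: a a a a B B B  =>  a a a a b B B   (applied B -> b)
  Step 12: a a a a b B B  =>  a a a a b b B   (applied B -> b)
  Step 13: a a a a b b B  =>  a a a a b b B B   (applied B -> B B)
  Step 14: a a a a b b B B  =>  a a a a b b b B   (applied B -> b)
  Step 15: a a a a b b b B  =>  a a a a b b b b   (applied B -> b)
Final yield: a a a a b b b b
Total rewrite steps: 15

15


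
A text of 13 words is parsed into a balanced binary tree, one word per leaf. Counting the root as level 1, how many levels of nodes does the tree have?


In a balanced binary tree with n leaves the deepest leaf is ceil(log2(n)) edges below the root,
so counting node levels inclusive of root and leaves gives ceil(log2(n)) + 1 levels.
log2(13) = 3.7004
ceil(3.7004) = 4
levels = 4 + 1 = 5

5


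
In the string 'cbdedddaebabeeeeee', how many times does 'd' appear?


Scanning 'cbdedddaebabeeeeee' for 'd':
  Position 2: 'd' -> MATCH (count: 1)
  Position 4: 'd' -> MATCH (count: 2)
  Position 5: 'd' -> MATCH (count: 3)
  Position 6: 'd' -> MATCH (count: 4)
Total occurrences of 'd': 4

4


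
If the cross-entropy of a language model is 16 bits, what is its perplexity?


Perplexity formula: PP = 2^H
H = 16
PP = 2^16
PP = 2^16 = 65536

65536


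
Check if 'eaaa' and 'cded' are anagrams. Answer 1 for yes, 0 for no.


Sort characters of 'eaaa': 'aaae'
Sort characters of 'cded': 'cdde'
Sorted forms differ -> they are NOT anagrams
Result: 0

0


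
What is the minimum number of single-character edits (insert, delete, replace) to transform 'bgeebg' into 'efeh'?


Building DP table for s1='bgeebg' (len 6) and s2='efeh' (len 4):
       e  f  e  h
    0  1  2  3  4
  b 1  1  2  3  4
  g 2  2  2  3  4
  e 3  2  3  2  3
  e 4  3  3  3  3
  b 5  4  4  4  4
  g 6  5  5  5  5
Edit distance = dp[6][4] = 5

5


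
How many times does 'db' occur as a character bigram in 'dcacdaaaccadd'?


Scanning 'dcacdaaaccadd' for bigram 'db':
  Position 0: 'dc' -> no
  Position 1: 'ca' -> no
  Position 2: 'ac' -> no
  Position 3: 'cd' -> no
  Position 4: 'da' -> no
  Position 5: 'aa' -> no
  Position 6: 'aa' -> no
  Position 7: 'ac' -> no
  Position 8: 'cc' -> no
  Position 9: 'ca' -> no
  Position 10: 'ad' -> no
  Position 11: 'dd' -> no
Total matches: 0

0


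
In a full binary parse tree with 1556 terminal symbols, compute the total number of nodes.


Leaf nodes (terminals): 1556
Internal nodes = n - 1 = 1556 - 1 = 1555
Total = leaves + internal = 1556 + 1555 = 3111

3111


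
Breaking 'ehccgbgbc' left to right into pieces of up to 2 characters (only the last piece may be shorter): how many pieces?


'ehccgbgbc' has 9 characters.
Chunking with max size 2:
  Chunk 1: 'eh' (positions 0-1)
  Chunk 2: 'cc' (positions 2-3)
  Chunk 3: 'gb' (positions 4-5)
  Chunk 4: 'gb' (positions 6-7)
  Chunk 5: 'c' (positions 8-8)
Total chunks: ceil(9 / 2) = 5

5


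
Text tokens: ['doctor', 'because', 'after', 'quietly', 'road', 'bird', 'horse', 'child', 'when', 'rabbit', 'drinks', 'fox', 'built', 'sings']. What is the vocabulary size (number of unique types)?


Listing all tokens and tracking unique types:
  Token 1: 'doctor' -> NEW (unique so far: 1)
  Token 2: 'because' -> NEW (unique so far: 2)
  Token 3: 'after' -> NEW (unique so far: 3)
  Token 4: 'quietly' -> NEW (unique so far: 4)
  Token 5: 'road' -> NEW (unique so far: 5)
  Token 6: 'bird' -> NEW (unique so far: 6)
  Token 7: 'horse' -> NEW (unique so far: 7)
  Token 8: 'child' -> NEW (unique so far: 8)
  Token 9: 'when' -> NEW (unique so far: 9)
  Token 10: 'rabbit' -> NEW (unique so far: 10)
  Token 11: 'drinks' -> NEW (unique so far: 11)
  Token 12: 'fox' -> NEW (unique so far: 12)
  Token 13: 'built' -> NEW (unique so far: 13)
  Token 14: 'sings' -> NEW (unique so far: 14)
Unique types: ('after', 'because', 'bird', 'built', 'child', 'doctor', 'drinks', 'fox', 'horse', 'quietly', 'rabbit', 'road', 'sings', 'when')
Vocabulary size: 14

14


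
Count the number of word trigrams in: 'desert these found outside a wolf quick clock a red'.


Word trigrams from [10] words:
  Trigram 1: (desert these found)
  Trigram 2: (these found outside)
  Trigram 3: (found outside a)
  Trigram 4: (outside a wolf)
  Trigram 5: (a wolf quick)
  Trigram 6: (wolf quick clock)
  Trigram 7: (quick clock a)
  Trigram 8: (clock a red)
Total word trigrams: 10 - 2 = 8

8


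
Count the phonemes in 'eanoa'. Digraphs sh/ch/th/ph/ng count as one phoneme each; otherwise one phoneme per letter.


Parsing 'eanoa' greedily, digraphs first:
  'e' -> vowel phoneme (phonemes so far: 1)
  'a' -> vowel phoneme (phonemes so far: 2)
  'n' -> consonant phoneme (phonemes so far: 3)
  'o' -> vowel phoneme (phonemes so far: 4)
  'a' -> vowel phoneme (phonemes so far: 5)
Total phonemes: 5

5


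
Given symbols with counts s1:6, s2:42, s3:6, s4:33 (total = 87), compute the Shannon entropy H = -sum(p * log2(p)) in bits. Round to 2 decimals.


Computing entropy H = -sum(p_i * log2(p_i)):
  s1: p = 6/87 = 0.0690, -p*log2(p) = 0.2661
  s2: p = 42/87 = 0.4828, -p*log2(p) = 0.5072
  s3: p = 6/87 = 0.0690, -p*log2(p) = 0.2661
  s4: p = 33/87 = 0.3793, -p*log2(p) = 0.5305
H = sum of terms = 1.5699
Rounded to 2 decimals: 1.57

1.57


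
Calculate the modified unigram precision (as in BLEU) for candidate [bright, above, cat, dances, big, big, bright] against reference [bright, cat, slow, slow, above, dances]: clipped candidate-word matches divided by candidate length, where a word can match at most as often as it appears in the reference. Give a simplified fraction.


Reference word counts: {'above': 1, 'bright': 1, 'cat': 1, 'dances': 1, 'slow': 2}
Checking each candidate word (with clipping):
  'bright' -> in reference (ref count 1, used 1/1) -> match (matches: 1)
  'above' -> in reference (ref count 1, used 1/1) -> match (matches: 2)
  'cat' -> in reference (ref count 1, used 1/1) -> match (matches: 3)
  'dances' -> in reference (ref count 1, used 1/1) -> match (matches: 4)
  'big' -> not in reference -> no match (matches: 4)
  'big' -> not in reference -> no match (matches: 4)
  'bright' -> ref count 1 already used up (1/1) -> clipped, no match (matches: 4)
Clipped matches: 4, Candidate length: 7
Precision = 4/7

4/7


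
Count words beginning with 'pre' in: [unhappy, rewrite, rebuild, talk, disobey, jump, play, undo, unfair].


Checking each word for prefix 'pre':
  'unhappy' -> no (count: 0)
  'rewrite' -> no (count: 0)
  'rebuild' -> no (count: 0)
  'talk' -> no (count: 0)
  'disobey' -> no (count: 0)
  'jump' -> no (count: 0)
  'play' -> no (count: 0)
  'undo' -> no (count: 0)
  'unfair' -> no (count: 0)
Total with prefix 'pre': 0

0


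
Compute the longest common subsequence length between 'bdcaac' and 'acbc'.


DP table for LCS of 'bdcaac' and 'acbc':
       a  c  b  c
    0  0  0  0  0
  b 0  0  0  1  1
  d 0  0  0  1  1
  c 0  0  1  1  2
  a 0  1  1  1  2
  a 0  1  1  1  2
  c 0  1  2  2  2
LCS: 'bc'
LCS length = 2

2


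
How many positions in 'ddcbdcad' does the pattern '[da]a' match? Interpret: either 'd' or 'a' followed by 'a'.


Pattern: [da]a means either 'd' or 'a' followed by 'a'.
Scanning 'ddcbdcad' position-by-position:
  Pos 0: window 'dd' -> no
  Pos 1: window 'dc' -> no
  Pos 2: window 'cb' -> no
  Pos 3: window 'bd' -> no
  Pos 4: window 'dc' -> no
  Pos 5: window 'ca' -> no
  Pos 6: window 'ad' -> no
  Pos 7: window 'd' -> no
Total matches: 0

0


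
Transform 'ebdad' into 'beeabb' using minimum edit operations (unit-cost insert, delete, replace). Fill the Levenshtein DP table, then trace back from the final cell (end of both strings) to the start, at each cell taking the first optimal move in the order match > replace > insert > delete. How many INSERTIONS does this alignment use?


Edit distance = 5. Backtracking from cell (5, 6) with preference match > replace > insert > delete,
then listing the resulting alignment 'ebdad' -> 'beeabb' left to right:
  Step 1: insert 'b' [insertion #1]
  Step 2: keep 'e'
  Step 3: replace b->e
  Step 4: replace d->a
  Step 5: replace a->b
  Step 6: replace d->b
Total insertions: 1

1


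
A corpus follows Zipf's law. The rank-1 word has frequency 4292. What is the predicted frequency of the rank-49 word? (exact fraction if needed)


Zipf's law: freq(rank) = f1 / rank
f1 = 4292, rank = 49
freq = 4292 / 49
GCD(4292, 49) = 1
Simplified: 4292/49

4292/49


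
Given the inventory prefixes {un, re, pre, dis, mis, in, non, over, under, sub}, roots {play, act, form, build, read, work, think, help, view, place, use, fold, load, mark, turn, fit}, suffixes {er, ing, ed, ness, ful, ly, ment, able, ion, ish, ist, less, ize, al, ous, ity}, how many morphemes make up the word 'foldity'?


Segmenting 'foldity' against the inventory:
  'fold' -> root (morpheme 1)
  'ity' -> suffix (morpheme 2)
Total morphemes: 2

2


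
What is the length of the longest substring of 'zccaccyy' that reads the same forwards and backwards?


Scanning 'zccaccyy' for palindromic substrings.
Substring at positions 1-5: 'ccacc'.
Check: reverse('ccacc') = 'ccacc' -> palindrome confirmed.
Neighbouring characters ('z' / 'y') break symmetry, so it cannot extend further.
No longer palindromic substring exists; longest length = 5

5


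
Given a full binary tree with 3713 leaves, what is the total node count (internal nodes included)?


Leaf nodes (terminals): 3713
Internal nodes = n - 1 = 3713 - 1 = 3712
Total = leaves + internal = 3713 + 3712 = 7425

7425


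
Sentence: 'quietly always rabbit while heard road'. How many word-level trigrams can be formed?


Word trigrams from [6] words:
  Trigram 1: (quietly always rabbit)
  Trigram 2: (always rabbit while)
  Trigram 3: (rabbit while heard)
  Trigram 4: (while heard road)
Total word trigrams: 6 - 2 = 4

4


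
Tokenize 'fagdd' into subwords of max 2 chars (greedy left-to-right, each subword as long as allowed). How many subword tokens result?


'fagdd' has 5 characters.
Chunking with max size 2:
  Chunk 1: 'fa' (positions 0-1)
  Chunk 2: 'gd' (positions 2-3)
  Chunk 3: 'd' (positions 4-4)
Total chunks: ceil(5 / 2) = 3

3


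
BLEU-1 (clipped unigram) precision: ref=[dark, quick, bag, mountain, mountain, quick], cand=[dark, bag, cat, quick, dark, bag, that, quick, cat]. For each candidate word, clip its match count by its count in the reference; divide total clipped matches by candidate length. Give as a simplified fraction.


Reference word counts: {'bag': 1, 'dark': 1, 'mountain': 2, 'quick': 2}
Checking each candidate word (with clipping):
  'dark' -> in reference (ref count 1, used 1/1) -> match (matches: 1)
  'bag' -> in reference (ref count 1, used 1/1) -> match (matches: 2)
  'cat' -> not in reference -> no match (matches: 2)
  'quick' -> in reference (ref count 2, used 1/2) -> match (matches: 3)
  'dark' -> ref count 1 already used up (1/1) -> clipped, no match (matches: 3)
  'bag' -> ref count 1 already used up (1/1) -> clipped, no match (matches: 3)
  'that' -> not in reference -> no match (matches: 3)
  'quick' -> in reference (ref count 2, used 2/2) -> match (matches: 4)
  'cat' -> not in reference -> no match (matches: 4)
Clipped matches: 4, Candidate length: 9
Precision = 4/9

4/9


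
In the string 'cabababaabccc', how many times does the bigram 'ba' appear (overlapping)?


Scanning 'cabababaabccc' for bigram 'ba':
  Position 0: 'ca' -> no
  Position 1: 'ab' -> no
  Position 2: 'ba' -> MATCH
  Position 3: 'ab' -> no
  Position 4: 'ba' -> MATCH
  Position 5: 'ab' -> no
  Position 6: 'ba' -> MATCH
  Position 7: 'aa' -> no
  Position 8: 'ab' -> no
  Position 9: 'bc' -> no
  Position 10: 'cc' -> no
  Position 11: 'cc' -> no
Total matches: 3

3


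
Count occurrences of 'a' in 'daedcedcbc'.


Scanning 'daedcedcbc' for 'a':
  Position 1: 'a' -> MATCH (count: 1)
Total occurrences of 'a': 1

1


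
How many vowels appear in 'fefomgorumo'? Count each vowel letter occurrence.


Scanning each character of 'fefomgorumo':
  Position 1: 'f' -> consonant (running count: 0)
  Position 2: 'e' -> vowel (running count: 1)
  Position 3: 'f' -> consonant (running count: 1)
  Position 4: 'o' -> vowel (running count: 2)
  Position 5: 'm' -> consonant (running count: 2)
  Position 6: 'g' -> consonant (running count: 2)
  Position 7: 'o' -> vowel (running count: 3)
  Position 8: 'r' -> consonant (running count: 3)
  Position 9: 'u' -> vowel (running count: 4)
  Position 10: 'm' -> consonant (running count: 4)
  Position 11: 'o' -> vowel (running count: 5)
Total vowels: 5

5


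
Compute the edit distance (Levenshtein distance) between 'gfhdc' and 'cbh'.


Building DP table for s1='gfhdc' (len 5) and s2='cbh' (len 3):
       c  b  h
    0  1  2  3
  g 1  1  2  3
  f 2  2  2  3
  h 3  3  3  2
  d 4  4  4  3
  c 5  4  5  4
Edit distance = dp[5][3] = 4

4


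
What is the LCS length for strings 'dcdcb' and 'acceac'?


DP table for LCS of 'dcdcb' and 'acceac':
       a  c  c  e  a  c
    0  0  0  0  0  0  0
  d 0  0  0  0  0  0  0
  c 0  0  1  1  1  1  1
  d 0  0  1  1  1  1  1
  c 0  0  1  2  2  2  2
  b 0  0  1  2  2  2  2
LCS: 'cc'
LCS length = 2

2


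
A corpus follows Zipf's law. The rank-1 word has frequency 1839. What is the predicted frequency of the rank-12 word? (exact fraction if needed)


Zipf's law: freq(rank) = f1 / rank
f1 = 1839, rank = 12
freq = 1839 / 12
GCD(1839, 12) = 3
Simplified: 613/4

613/4


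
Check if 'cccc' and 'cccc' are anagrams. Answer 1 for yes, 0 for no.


Sort characters of 'cccc': 'cccc'
Sort characters of 'cccc': 'cccc'
Sorted forms match -> they ARE anagrams
Result: 1

1


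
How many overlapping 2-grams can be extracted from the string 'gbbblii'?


String 'gbbblii' has length L = 7.
Number of overlapping n-grams = L - n + 1
Substituting: 7 - 2 + 1 = 6

6


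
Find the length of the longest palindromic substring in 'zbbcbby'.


Scanning 'zbbcbby' for palindromic substrings.
Substring at positions 1-5: 'bbcbb'.
Check: reverse('bbcbb') = 'bbcbb' -> palindrome confirmed.
Neighbouring characters ('z' / 'y') break symmetry, so it cannot extend further.
No longer palindromic substring exists; longest length = 5

5


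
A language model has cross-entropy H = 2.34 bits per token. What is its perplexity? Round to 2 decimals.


Perplexity formula: PP = 2^H
H = 2.34
PP = 2^2.34
Decompose: 2^2.34 = 2^2 * 2^0.34
2^2 = 4, 2^0.34 ~ 1.2657566
PP ~ 4 * 1.2657566 = 5.0630264
Rounded to 2 decimals: 5.06

5.06


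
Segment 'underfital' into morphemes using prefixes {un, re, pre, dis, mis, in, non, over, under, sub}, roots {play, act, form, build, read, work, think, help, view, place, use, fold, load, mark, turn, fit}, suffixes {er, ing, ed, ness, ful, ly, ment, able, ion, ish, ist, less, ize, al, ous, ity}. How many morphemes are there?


Segmenting 'underfital' against the inventory:
  'under' -> prefix (morpheme 1)
  'fit' -> root (morpheme 2)
  'al' -> suffix (morpheme 3)
Total morphemes: 3

3


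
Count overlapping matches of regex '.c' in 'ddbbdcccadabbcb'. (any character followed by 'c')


Pattern: .c means any character followed by 'c'.
Scanning 'ddbbdcccadabbcb' position-by-position:
  Pos 0: window 'dd' -> no
  Pos 1: window 'db' -> no
  Pos 2: window 'bb' -> no
  Pos 3: window 'bd' -> no
  Pos 4: window 'dc' -> MATCH
  Pos 5: window 'cc' -> MATCH
  Pos 6: window 'cc' -> MATCH
  Pos 7: window 'ca' -> no
  Pos 8: window 'ad' -> no
  Pos 9: window 'da' -> no
  Pos 10: window 'ab' -> no
  Pos 11: window 'bb' -> no
  Pos 12: window 'bc' -> MATCH
  Pos 13: window 'cb' -> no
  Pos 14: window 'b' -> no
Total matches: 4

4


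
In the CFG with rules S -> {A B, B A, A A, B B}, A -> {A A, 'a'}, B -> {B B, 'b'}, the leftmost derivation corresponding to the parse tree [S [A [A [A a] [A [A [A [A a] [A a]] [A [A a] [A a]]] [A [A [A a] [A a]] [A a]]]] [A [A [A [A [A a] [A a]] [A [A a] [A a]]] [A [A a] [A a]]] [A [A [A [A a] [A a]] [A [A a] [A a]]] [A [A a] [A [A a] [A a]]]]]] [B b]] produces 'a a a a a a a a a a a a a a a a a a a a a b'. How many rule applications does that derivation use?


Every bracketed nonterminal node [X ...] in the tree is produced by exactly one rule application.
Reading the tree off as a leftmost derivation:
  Step 1: S  =>  A B   (applied S -> A B)
  Step 2: A B  =>  A A B   (applied A -> A A)
  Step 3: A A B  =>  A A A B   (applied A -> A A)
  Step 4: A A A B  =>  a A A B   (applied A -> a)
  Step 5: a A A B  =>  a A A A B   (applied A -> A A)
  Step 6: a A A A B  =>  a A A A A B   (applied A -> A A)
  Step 7: a A A A A B  =>  a A A A A A B   (applied A -> A A)
  Step 8: a A A A A A B  =>  a a A A A A B   (applied A -> a)
  Step 9: a a A A A A B  =>  a a a A A A B   (applied A -> a)
  Step 10: a a a A A A B  =>  a a a A A A A B   (applied A -> A A)
  Step 11: a a a A A A A B  =>  a a a a A A A B   (applied A -> a)
  Step 12: a a a a A A A B  =>  a a a a a A A B   (applied A -> a)
  Step 13: a a a a a A A B  =>  a a a a a A A A B   (applied A -> A A)
  Step 14: a a a a a A A A B  =>  a a a a a A A A A B   (applied A -> A A)
  Step 15: a a a a a A A A A B  =>  a a a a a a A A A B   (applied A -> a)
  Step 16: a a a a a a A A A B  =>  a a a a a a a A A B   (applied A -> a)
  Step 17: a a a a a a a A A B  =>  a a a a a a a a A B   (applied A -> a)
  Step 18: a a a a a a a a A B  =>  a a a a a a a a A A B   (applied A -> A A)
  Step 19: a a a a a a a a A A B  =>  a a a a a a a a A A A B   (applied A -> A A)
  Step 20: a a a a a a a a A A A B  =>  a a a a a a a a A A A A B   (applied A -> A A)
  Step 21: a a a a a a a a A A A A B  =>  a a a a a a a a A A A A A B   (applied A -> A A)
  Step 22: a a a a a a a a A A A A A B  =>  a a a a a a a a a A A A A B   (applied A -> a)
  Step 23: a a a a a a a a a A A A A B  =>  a a a a a a a a a a A A A B   (applied A -> a)
  Step 24: a a a a a a a a a a A A A B  =>  a a a a a a a a a a A A A A B   (applied A -> A A)
  Step 25: a a a a a a a a a a A A A A B  =>  a a a a a a a a a a a A A A B   (applied A -> a)
  Step 26: a a a a a a a a a a a A A A B  =>  a a a a a a a a a a a a A A B   (applied A -> a)
  Step 27: a a a a a a a a a a a a A A B  =>  a a a a a a a a a a a a A A A B   (applied A -> A A)
  Step 28: a a a a a a a a a a a a A A A B  =>  a a a a a a a a a a a a a A A B   (applied A -> a)
  Step 29: a a a a a a a a a a a a a A A B  =>  a a a a a a a a a a a a a a A B   (applied A -> a)
  Step 30: a a a a a a a a a a a a a a A B  =>  a a a a a a a a a a a a a a A A B   (applied A -> A A)
  Step 31: a a a a a a a a a a a a a a A A B  =>  a a a a a a a a a a a a a a A A A B   (applied A -> A A)
  Step 32: a a a a a a a a a a a a a a A A A B  =>  a a a a a a a a a a a a a a A A A A B   (applied A -> A A)
  Step 33: a a a a a a a a a a a a a a A A A A B  =>  a a a a a a a a a a a a a a a A A A B   (applied A -> a)
  Step 34: a a a a a a a a a a a a a a a A A A B  =>  a a a a a a a a a a a a a a a a A A B   (applied A -> a)
  Step 35: a a a a a a a a a a a a a a a a A A B  =>  a a a a a a a a a a a a a a a a A A A B   (applied A -> A A)
  Step 36: a a a a a a a a a a a a a a a a A A A B  =>  a a a a a a a a a a a a a a a a a A A B   (applied A -> a)
  Step 37: a a a a a a a a a a a a a a a a a A A B  =>  a a a a a a a a a a a a a a a a a a A B   (applied A -> a)
  Step 38: a a a a a a a a a a a a a a a a a a A B  =>  a a a a a a a a a a a a a a a a a a A A B   (applied A -> A A)
  Step 39: a a a a a a a a a a a a a a a a a a A A B  =>  a a a a a a a a a a a a a a a a a a a A B   (applied A -> a)
  Step 40: a a a a a a a a a a a a a a a a a a a A B  =>  a a a a a a a a a a a a a a a a a a a A A B   (applied A -> A A)
  Step 41: a a a a a a a a a a a a a a a a a a a A A B  =>  a a a a a a a a a a a a a a a a a a a a A B   (applied A -> a)
  Step 42: a a a a a a a a a a a a a a a a a a a a A B  =>  a a a a a a a a a a a a a a a a a a a a a B   (applied A -> a)
  Step 43: a a a a a a a a a a a a a a a a a a a a a B  =>  a a a a a a a a a a a a a a a a a a a a a b   (applied B -> b)
Final yield: a a a a a a a a a a a a a a a a a a a a a b
Total rewrite steps: 43

43


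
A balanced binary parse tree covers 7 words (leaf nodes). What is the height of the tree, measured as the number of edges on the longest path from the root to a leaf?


In a balanced binary tree with n leaves the deepest leaf is ceil(log2(n)) edges below the root.
log2(7) = 2.8074
ceil(2.8074) = 3
height (edges) = 3

3


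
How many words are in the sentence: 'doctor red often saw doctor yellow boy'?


Counting words by splitting on spaces:
  Word 1: 'doctor'
  Word 2: 'red'
  Word 3: 'often'
  Word 4: 'saw'
  Word 5: 'doctor'
  Word 6: 'yellow'
  Word 7: 'boy'
Total words: 7

7


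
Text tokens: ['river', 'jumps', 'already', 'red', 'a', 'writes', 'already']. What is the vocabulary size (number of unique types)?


Listing all tokens and tracking unique types:
  Token 1: 'river' -> NEW (unique so far: 1)
  Token 2: 'jumps' -> NEW (unique so far: 2)
  Token 3: 'already' -> NEW (unique so far: 3)
  Token 4: 'red' -> NEW (unique so far: 4)
  Token 5: 'a' -> NEW (unique so far: 5)
  Token 6: 'writes' -> NEW (unique so far: 6)
  Token 7: 'already' -> duplicate (unique so far: 6)
Unique types: ('a', 'already', 'jumps', 'red', 'river', 'writes')
Vocabulary size: 6

6


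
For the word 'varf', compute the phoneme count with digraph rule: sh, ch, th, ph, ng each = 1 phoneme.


Parsing 'varf' greedily, digraphs first:
  'v' -> consonant phoneme (phonemes so far: 1)
  'a' -> vowel phoneme (phonemes so far: 2)
  'r' -> consonant phoneme (phonemes so far: 3)
  'f' -> consonant phoneme (phonemes so far: 4)
Total phonemes: 4

4


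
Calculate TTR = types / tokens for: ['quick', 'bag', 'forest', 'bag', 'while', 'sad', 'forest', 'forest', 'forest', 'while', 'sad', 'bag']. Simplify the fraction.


Tokens: 12
Unique types: ('bag', 'forest', 'quick', 'sad', 'while') = 5
TTR = 5/12
Already in lowest terms.

5/12


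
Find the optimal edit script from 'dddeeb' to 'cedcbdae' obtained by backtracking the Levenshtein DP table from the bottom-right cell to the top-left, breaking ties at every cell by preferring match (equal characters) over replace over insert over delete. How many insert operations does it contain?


Edit distance = 6. Backtracking from cell (6, 8) with preference match > replace > insert > delete,
then listing the resulting alignment 'dddeeb' -> 'cedcbdae' left to right:
  Step 1: insert 'c' [insertion #1]
  Step 2: insert 'e' [insertion #2]
  Step 3: keep 'd'
  Step 4: insert 'c' [insertion #3]
  Step 5: replace d->b
  Step 6: keep 'd'
  Step 7: replace e->a
  Step 8: keep 'e'
  Step 9: delete 'b'
Total insertions: 3

3


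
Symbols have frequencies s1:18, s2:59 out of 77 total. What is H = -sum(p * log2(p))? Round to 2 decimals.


Computing entropy H = -sum(p_i * log2(p_i)):
  s1: p = 18/77 = 0.2338, -p*log2(p) = 0.4902
  s2: p = 59/77 = 0.7662, -p*log2(p) = 0.2943
H = sum of terms = 0.7845
Rounded to 2 decimals: 0.78

0.78


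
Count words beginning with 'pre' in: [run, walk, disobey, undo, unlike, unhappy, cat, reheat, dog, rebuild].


Checking each word for prefix 'pre':
  'run' -> no (count: 0)
  'walk' -> no (count: 0)
  'disobey' -> no (count: 0)
  'undo' -> no (count: 0)
  'unlike' -> no (count: 0)
  'unhappy' -> no (count: 0)
  'cat' -> no (count: 0)
  'reheat' -> no (count: 0)
  'dog' -> no (count: 0)
  'rebuild' -> no (count: 0)
Total with prefix 'pre': 0

0


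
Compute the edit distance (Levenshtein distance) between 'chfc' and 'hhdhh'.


Building DP table for s1='chfc' (len 4) and s2='hhdhh' (len 5):
       h  h  d  h  h
    0  1  2  3  4  5
  c 1  1  2  3  4  5
  h 2  1  1  2  3  4
  f 3  2  2  2  3  4
  c 4  3  3  3  3  4
Edit distance = dp[4][5] = 4

4


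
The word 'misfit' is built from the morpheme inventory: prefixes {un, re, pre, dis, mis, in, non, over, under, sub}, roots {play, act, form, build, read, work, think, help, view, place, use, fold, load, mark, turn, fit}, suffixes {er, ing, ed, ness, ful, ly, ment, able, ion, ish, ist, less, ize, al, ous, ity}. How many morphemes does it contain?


Segmenting 'misfit' against the inventory:
  'mis' -> prefix (morpheme 1)
  'fit' -> root (morpheme 2)
Total morphemes: 2

2


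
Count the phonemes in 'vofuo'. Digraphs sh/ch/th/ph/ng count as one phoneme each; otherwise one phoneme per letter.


Parsing 'vofuo' greedily, digraphs first:
  'v' -> consonant phoneme (phonemes so far: 1)
  'o' -> vowel phoneme (phonemes so far: 2)
  'f' -> consonant phoneme (phonemes so far: 3)
  'u' -> vowel phoneme (phonemes so far: 4)
  'o' -> vowel phoneme (phonemes so far: 5)
Total phonemes: 5

5


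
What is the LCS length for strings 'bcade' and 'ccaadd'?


DP table for LCS of 'bcade' and 'ccaadd':
       c  c  a  a  d  d
    0  0  0  0  0  0  0
  b 0  0  0  0  0  0  0
  c 0  1  1  1  1  1  1
  a 0  1  1  2  2  2  2
  d 0  1  1  2  2  3  3
  e 0  1  1  2  2  3  3
LCS: 'cad'
LCS length = 3

3


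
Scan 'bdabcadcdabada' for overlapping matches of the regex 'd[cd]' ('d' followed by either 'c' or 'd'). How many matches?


Pattern: d[cd] means 'd' followed by either 'c' or 'd'.
Scanning 'bdabcadcdabada' position-by-position:
  Pos 0: window 'bd' -> no
  Pos 1: window 'da' -> no
  Pos 2: window 'ab' -> no
  Pos 3: window 'bc' -> no
  Pos 4: window 'ca' -> no
  Pos 5: window 'ad' -> no
  Pos 6: window 'dc' -> MATCH
  Pos 7: window 'cd' -> no
  Pos 8: window 'da' -> no
  Pos 9: window 'ab' -> no
  Pos 10: window 'ba' -> no
  Pos 11: window 'ad' -> no
  Pos 12: window 'da' -> no
  Pos 13: window 'a' -> no
Total matches: 1

1


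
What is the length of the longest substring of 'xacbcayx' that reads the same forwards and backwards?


Scanning 'xacbcayx' for palindromic substrings.
Substring at positions 1-5: 'acbca'.
Check: reverse('acbca') = 'acbca' -> palindrome confirmed.
Neighbouring characters ('x' / 'y') break symmetry, so it cannot extend further.
No longer palindromic substring exists; longest length = 5

5


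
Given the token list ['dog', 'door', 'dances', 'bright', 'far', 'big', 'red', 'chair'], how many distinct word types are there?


Listing all tokens and tracking unique types:
  Token 1: 'dog' -> NEW (unique so far: 1)
  Token 2: 'door' -> NEW (unique so far: 2)
  Token 3: 'dances' -> NEW (unique so far: 3)
  Token 4: 'bright' -> NEW (unique so far: 4)
  Token 5: 'far' -> NEW (unique so far: 5)
  Token 6: 'big' -> NEW (unique so far: 6)
  Token 7: 'red' -> NEW (unique so far: 7)
  Token 8: 'chair' -> NEW (unique so far: 8)
Unique types: ('big', 'bright', 'chair', 'dances', 'dog', 'door', 'far', 'red')
Vocabulary size: 8

8


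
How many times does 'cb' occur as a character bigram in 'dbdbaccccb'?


Scanning 'dbdbaccccb' for bigram 'cb':
  Position 0: 'db' -> no
  Position 1: 'bd' -> no
  Position 2: 'db' -> no
  Position 3: 'ba' -> no
  Position 4: 'ac' -> no
  Position 5: 'cc' -> no
  Position 6: 'cc' -> no
  Position 7: 'cc' -> no
  Position 8: 'cb' -> MATCH
Total matches: 1

1


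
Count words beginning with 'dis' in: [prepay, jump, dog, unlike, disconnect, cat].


Checking each word for prefix 'dis':
  'prepay' -> no (count: 0)
  'jump' -> no (count: 0)
  'dog' -> no (count: 0)
  'unlike' -> no (count: 0)
  'disconnect' -> YES, starts with 'dis' (count: 1)
  'cat' -> no (count: 1)
Total with prefix 'dis': 1

1


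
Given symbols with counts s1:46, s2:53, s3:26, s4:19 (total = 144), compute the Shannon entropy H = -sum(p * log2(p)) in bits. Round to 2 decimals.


Computing entropy H = -sum(p_i * log2(p_i)):
  s1: p = 46/144 = 0.3194, -p*log2(p) = 0.5259
  s2: p = 53/144 = 0.3681, -p*log2(p) = 0.5307
  s3: p = 26/144 = 0.1806, -p*log2(p) = 0.4459
  s4: p = 19/144 = 0.1319, -p*log2(p) = 0.3855
H = sum of terms = 1.8880
Rounded to 2 decimals: 1.89

1.89


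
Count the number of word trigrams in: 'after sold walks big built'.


Word trigrams from [5] words:
  Trigram 1: (after sold walks)
  Trigram 2: (sold walks big)
  Trigram 3: (walks big built)
Total word trigrams: 5 - 2 = 3

3


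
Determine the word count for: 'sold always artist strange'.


Counting words by splitting on spaces:
  Word 1: 'sold'
  Word 2: 'always'
  Word 3: 'artist'
  Word 4: 'strange'
Total words: 4

4


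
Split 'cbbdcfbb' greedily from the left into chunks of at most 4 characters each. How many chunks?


'cbbdcfbb' has 8 characters.
Chunking with max size 4:
  Chunk 1: 'cbbd' (positions 0-3)
  Chunk 2: 'cfbb' (positions 4-7)
Total chunks: ceil(8 / 4) = 2

2


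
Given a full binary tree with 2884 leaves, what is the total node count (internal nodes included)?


Leaf nodes (terminals): 2884
Internal nodes = n - 1 = 2884 - 1 = 2883
Total = leaves + internal = 2884 + 2883 = 5767

5767


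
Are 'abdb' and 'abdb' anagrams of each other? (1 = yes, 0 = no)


Sort characters of 'abdb': 'abbd'
Sort characters of 'abdb': 'abbd'
Sorted forms match -> they ARE anagrams
Result: 1

1


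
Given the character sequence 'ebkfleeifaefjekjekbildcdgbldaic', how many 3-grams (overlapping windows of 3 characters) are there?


String 'ebkfleeifaefjekjekbildcdgbldaic' has length L = 31.
Number of overlapping n-grams = L - n + 1
Substituting: 31 - 3 + 1 = 29

29


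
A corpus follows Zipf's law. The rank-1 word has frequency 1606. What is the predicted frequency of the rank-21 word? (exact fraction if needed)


Zipf's law: freq(rank) = f1 / rank
f1 = 1606, rank = 21
freq = 1606 / 21
GCD(1606, 21) = 1
Simplified: 1606/21

1606/21


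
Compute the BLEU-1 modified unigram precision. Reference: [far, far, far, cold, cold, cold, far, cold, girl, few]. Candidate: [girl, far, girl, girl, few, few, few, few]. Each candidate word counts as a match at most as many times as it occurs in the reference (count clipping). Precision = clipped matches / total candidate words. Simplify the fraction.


Reference word counts: {'cold': 4, 'far': 4, 'few': 1, 'girl': 1}
Checking each candidate word (with clipping):
  'girl' -> in reference (ref count 1, used 1/1) -> match (matches: 1)
  'far' -> in reference (ref count 4, used 1/4) -> match (matches: 2)
  'girl' -> ref count 1 already used up (1/1) -> clipped, no match (matches: 2)
  'girl' -> ref count 1 already used up (1/1) -> clipped, no match (matches: 2)
  'few' -> in reference (ref count 1, used 1/1) -> match (matches: 3)
  'few' -> ref count 1 already used up (1/1) -> clipped, no match (matches: 3)
  'few' -> ref count 1 already used up (1/1) -> clipped, no match (matches: 3)
  'few' -> ref count 1 already used up (1/1) -> clipped, no match (matches: 3)
Clipped matches: 3, Candidate length: 8
Precision = 3/8

3/8
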